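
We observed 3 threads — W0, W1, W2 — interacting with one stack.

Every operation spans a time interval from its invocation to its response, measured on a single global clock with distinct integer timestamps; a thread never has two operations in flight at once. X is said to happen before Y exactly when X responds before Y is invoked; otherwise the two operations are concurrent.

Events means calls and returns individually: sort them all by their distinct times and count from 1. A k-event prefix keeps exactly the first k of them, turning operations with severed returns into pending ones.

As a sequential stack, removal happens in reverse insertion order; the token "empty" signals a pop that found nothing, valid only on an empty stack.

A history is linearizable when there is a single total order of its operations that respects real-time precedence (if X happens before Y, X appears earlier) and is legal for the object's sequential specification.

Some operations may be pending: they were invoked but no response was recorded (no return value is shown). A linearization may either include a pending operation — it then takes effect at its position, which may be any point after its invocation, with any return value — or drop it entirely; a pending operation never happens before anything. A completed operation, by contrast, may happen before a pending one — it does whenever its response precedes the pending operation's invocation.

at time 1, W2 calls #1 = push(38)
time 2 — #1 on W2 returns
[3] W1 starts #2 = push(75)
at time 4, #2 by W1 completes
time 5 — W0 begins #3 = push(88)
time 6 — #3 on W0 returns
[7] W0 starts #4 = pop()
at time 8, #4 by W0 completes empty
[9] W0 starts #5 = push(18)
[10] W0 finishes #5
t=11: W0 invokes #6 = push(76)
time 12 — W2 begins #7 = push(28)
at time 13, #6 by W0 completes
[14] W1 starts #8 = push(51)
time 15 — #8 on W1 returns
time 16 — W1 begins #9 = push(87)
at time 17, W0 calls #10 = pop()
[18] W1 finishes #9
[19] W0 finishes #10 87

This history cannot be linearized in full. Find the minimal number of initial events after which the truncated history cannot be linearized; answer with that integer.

8

events 1..7 are linearizable; a witness order is #1, #2, #3:
after step 1 (#1 push(38)): stack <38>
after step 2 (#2 push(75)): stack <38,75>
after step 3 (#3 push(88)): stack <38,75,88>
event 8 — #4's response, time 8 — after it, nothing linearizes
sample order #1, #2, #3, #4 stalls at step 4 — #4 pop() → empty has no legal effect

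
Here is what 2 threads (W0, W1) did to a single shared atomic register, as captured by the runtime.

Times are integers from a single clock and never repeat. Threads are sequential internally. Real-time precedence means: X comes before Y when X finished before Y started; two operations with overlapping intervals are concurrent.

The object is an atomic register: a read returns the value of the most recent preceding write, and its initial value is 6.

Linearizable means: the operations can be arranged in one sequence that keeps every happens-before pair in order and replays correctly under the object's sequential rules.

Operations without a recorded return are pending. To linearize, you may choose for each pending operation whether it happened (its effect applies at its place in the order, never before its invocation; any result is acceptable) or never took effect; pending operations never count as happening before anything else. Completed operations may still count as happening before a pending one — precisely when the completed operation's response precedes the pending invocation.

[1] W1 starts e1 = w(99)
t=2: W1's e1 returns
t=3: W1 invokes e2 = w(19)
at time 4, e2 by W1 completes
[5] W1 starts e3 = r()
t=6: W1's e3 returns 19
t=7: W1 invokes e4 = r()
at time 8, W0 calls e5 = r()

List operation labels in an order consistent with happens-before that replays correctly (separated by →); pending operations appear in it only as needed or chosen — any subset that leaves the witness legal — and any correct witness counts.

e1 → e2 → e3

step 1: e1 w(99) — value 99
step 2: e2 w(19) — value 19
step 3: e3 r() → 19 — value 19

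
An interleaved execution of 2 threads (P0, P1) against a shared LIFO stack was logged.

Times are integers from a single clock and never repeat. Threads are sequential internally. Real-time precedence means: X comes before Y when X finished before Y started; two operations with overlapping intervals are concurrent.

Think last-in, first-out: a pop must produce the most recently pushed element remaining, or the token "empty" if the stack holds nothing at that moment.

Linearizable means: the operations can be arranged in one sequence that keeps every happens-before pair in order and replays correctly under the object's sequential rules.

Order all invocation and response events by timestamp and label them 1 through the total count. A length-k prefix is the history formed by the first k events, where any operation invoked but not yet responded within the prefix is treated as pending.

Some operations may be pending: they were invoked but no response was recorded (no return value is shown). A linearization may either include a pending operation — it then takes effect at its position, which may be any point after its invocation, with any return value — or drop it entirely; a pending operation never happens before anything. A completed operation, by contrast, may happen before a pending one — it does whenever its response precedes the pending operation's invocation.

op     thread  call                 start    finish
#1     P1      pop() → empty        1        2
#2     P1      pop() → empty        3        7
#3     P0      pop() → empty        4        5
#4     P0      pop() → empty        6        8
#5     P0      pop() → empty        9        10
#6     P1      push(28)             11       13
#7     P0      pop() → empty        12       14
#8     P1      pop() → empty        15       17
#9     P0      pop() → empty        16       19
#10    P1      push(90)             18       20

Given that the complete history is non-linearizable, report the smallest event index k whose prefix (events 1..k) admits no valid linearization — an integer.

19

events 1..18 are linearizable, e.g. via #1, #2, #3, #4, #5, #7, #6, #9, #8:
1. #1 pop() → empty, leaving stack <>
2. #2 pop() → empty, leaving stack <>
3. #3 pop() → empty, leaving stack <>
4. #4 pop() → empty, leaving stack <>
5. #5 pop() → empty, leaving stack <>
6. #7 pop() → empty, leaving stack <>
7. #6 push(28), leaving stack <28>
8. #9 pop() (pending, included), leaving stack <>
9. #8 pop() → empty, leaving stack <>
at event 19 (#9's time-19 response) nothing linearizes any more
every completion of the 1 pending operation (#10) was checked; none linearizes
one such order, #1, #2, #3, #4, #5, #6, #7, #8, #9 (pending dropped), breaks at step 7 where #7 pop() → empty is illegal
one such order, #1, #2, #3, #4, #5, #6, #7, #9, #8 (pending dropped), breaks at step 7 where #7 pop() → empty is illegal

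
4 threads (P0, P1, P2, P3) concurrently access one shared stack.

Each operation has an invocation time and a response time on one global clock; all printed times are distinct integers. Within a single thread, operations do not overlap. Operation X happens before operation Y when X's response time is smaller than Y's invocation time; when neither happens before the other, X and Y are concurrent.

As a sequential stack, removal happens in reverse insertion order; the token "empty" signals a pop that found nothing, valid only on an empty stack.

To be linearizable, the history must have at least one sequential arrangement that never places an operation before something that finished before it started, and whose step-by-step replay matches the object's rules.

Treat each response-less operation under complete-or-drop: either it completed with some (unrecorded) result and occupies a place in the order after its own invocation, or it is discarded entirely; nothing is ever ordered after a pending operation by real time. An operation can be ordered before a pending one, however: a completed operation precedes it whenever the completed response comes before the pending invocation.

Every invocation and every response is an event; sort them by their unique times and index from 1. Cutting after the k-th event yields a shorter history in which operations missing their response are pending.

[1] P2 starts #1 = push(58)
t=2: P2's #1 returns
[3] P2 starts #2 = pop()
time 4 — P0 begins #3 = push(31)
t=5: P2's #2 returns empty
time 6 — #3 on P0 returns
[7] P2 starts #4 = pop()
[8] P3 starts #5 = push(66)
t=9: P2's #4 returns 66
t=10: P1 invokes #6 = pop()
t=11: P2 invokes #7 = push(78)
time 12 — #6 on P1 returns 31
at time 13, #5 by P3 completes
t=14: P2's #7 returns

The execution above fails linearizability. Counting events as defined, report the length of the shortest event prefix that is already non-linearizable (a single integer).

5

a valid linearization of events 1..4 exists, for instance #1:
step 1: #1 push(58) — stack <58>
event 5 — #2's response, time 5 — after it, nothing linearizes
include/drop combinations of the 1 pending operation (#3) were all tried; none helps
e.g. #1, #2 (pending dropped): illegal at step 2, since #2 pop() → empty cannot apply there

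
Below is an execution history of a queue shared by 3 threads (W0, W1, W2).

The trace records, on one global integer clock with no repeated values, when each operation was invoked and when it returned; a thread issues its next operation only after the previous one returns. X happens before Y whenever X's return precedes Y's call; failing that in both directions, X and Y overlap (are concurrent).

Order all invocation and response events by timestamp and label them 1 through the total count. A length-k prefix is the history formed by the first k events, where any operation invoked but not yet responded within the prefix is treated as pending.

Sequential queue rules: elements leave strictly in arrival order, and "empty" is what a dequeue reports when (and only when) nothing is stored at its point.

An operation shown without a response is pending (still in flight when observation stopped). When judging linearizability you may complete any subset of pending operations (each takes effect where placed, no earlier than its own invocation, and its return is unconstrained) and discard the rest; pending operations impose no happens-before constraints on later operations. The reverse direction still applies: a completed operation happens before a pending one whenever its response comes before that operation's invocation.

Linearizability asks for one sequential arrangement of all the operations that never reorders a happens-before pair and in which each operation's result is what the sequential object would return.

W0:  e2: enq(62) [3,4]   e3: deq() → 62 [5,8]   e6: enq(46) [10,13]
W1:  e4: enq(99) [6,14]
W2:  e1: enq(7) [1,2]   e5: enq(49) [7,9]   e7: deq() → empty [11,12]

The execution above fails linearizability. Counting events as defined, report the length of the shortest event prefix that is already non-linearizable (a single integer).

8

a valid linearization of events 1..7 exists, for instance e1, e2:
after step 1 (e1 enq(7)): queue <7>
after step 2 (e2 enq(62)): queue <7,62>
once event 8 joins (e3's response, time 8), exhaustive search finds no witness
every completion of the 2 pending operations (e4, e5) was checked; none linearizes
sample order e1, e2, e3 (pending dropped) stalls at step 3 — e3 deq() → 62 has no legal effect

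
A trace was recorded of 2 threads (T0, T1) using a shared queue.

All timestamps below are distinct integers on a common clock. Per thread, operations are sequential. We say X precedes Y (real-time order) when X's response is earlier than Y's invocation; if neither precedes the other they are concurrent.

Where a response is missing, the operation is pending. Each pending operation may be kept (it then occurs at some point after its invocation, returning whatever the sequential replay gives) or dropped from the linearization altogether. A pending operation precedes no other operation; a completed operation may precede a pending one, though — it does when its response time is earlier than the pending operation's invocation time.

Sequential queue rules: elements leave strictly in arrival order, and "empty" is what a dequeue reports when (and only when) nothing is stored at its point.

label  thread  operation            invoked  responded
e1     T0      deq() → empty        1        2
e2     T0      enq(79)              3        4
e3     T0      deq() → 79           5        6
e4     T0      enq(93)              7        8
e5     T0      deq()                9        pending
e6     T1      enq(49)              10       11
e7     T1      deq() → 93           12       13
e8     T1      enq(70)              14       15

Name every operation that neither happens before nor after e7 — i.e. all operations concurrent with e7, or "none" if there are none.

e5

concurrent with e7 ([12,13]): every op whose interval crosses 12..13
e1 [1,2]: before
e2 [3,4]: before
e3 [5,6]: before
e4 [7,8]: before
e5 [9,…): concurrent
e6 [10,11]: before
e8 [14,15]: after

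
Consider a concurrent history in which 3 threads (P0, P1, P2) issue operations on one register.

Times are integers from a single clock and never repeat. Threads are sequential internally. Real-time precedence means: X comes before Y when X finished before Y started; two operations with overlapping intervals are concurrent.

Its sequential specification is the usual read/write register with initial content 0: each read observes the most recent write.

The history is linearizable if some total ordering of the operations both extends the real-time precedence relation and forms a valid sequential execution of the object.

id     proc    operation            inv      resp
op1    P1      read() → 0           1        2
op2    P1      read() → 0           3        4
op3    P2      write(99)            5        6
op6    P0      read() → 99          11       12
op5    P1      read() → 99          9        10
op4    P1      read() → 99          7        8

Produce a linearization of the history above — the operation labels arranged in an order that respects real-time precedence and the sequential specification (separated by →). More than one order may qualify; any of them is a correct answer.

op1 → op2 → op3 → op4 → op5 → op6

after step 1 (op1 read() → 0): value 0
after step 2 (op2 read() → 0): value 0
after step 3 (op3 write(99)): value 99
after step 4 (op4 read() → 99): value 99
after step 5 (op5 read() → 99): value 99
after step 6 (op6 read() → 99): value 99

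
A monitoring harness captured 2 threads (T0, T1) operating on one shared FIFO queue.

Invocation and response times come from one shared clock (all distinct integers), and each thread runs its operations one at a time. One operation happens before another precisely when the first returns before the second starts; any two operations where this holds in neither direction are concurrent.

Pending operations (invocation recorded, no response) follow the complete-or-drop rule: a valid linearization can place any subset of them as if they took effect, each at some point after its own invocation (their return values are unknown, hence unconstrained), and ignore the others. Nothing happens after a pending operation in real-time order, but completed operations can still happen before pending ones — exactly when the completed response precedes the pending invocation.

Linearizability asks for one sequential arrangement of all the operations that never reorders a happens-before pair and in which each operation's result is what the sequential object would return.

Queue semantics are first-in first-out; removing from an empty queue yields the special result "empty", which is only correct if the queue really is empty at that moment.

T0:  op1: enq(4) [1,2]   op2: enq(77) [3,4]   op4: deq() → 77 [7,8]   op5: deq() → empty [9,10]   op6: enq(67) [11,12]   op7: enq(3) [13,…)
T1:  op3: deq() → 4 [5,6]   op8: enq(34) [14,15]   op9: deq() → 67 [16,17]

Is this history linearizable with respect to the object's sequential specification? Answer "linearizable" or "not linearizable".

linearizable

a witness: op1, op2, op3, op4, op5, op6, op7, op8, op9
1. op1 enq(4), leaving queue <4>
2. op2 enq(77), leaving queue <4,77>
3. op3 deq() → 4, leaving queue <77>
4. op4 deq() → 77, leaving queue <>
5. op5 deq() → empty, leaving queue <>
6. op6 enq(67), leaving queue <67>
7. op7 enq(3) (pending, included), leaving queue <67,3>
8. op8 enq(34), leaving queue <67,3,34>
9. op9 deq() → 67, leaving queue <3,34>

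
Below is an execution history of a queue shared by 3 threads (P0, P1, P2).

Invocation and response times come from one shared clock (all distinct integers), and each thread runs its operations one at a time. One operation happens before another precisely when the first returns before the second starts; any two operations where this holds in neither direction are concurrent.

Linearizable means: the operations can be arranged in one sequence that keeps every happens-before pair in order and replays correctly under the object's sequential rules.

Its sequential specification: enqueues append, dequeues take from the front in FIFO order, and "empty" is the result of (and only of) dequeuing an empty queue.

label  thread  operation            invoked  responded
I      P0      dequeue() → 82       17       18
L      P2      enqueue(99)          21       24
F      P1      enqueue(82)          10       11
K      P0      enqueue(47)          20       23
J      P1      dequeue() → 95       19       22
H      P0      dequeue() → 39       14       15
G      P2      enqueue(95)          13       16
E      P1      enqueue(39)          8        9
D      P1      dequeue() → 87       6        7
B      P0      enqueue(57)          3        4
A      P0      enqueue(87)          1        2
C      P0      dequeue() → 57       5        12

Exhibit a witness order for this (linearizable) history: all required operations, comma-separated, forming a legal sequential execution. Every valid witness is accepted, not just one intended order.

1. A enqueue(87), leaving queue <87>
2. B enqueue(57), leaving queue <87,57>
3. D dequeue() → 87, leaving queue <57>
4. C dequeue() → 57, leaving queue <>
5. E enqueue(39), leaving queue <39>
6. F enqueue(82), leaving queue <39,82>
7. G enqueue(95), leaving queue <39,82,95>
8. H dequeue() → 39, leaving queue <82,95>
9. I dequeue() → 82, leaving queue <95>
10. J dequeue() → 95, leaving queue <>
11. K enqueue(47), leaving queue <47>
12. L enqueue(99), leaving queue <47,99>

A, B, D, C, E, F, G, H, I, J, K, L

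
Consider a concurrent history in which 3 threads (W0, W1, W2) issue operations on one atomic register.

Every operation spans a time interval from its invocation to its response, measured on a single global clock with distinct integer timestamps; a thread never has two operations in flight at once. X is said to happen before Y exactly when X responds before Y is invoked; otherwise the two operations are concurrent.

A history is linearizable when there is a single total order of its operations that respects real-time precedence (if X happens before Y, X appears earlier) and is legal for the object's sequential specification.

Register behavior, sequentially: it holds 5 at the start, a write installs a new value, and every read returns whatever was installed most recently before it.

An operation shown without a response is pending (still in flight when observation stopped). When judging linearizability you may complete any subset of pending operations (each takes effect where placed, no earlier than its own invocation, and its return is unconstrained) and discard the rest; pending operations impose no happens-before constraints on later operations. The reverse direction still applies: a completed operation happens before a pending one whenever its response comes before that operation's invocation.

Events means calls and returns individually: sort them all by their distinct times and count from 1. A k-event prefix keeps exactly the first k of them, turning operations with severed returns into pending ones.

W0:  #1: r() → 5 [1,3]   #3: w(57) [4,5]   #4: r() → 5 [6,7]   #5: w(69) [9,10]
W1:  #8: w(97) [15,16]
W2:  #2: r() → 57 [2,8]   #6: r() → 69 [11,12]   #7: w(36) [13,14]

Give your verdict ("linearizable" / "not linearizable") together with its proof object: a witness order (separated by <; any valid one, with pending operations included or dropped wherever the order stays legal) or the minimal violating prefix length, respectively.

not linearizable — minimal violating prefix: 7 events

prefix check: 1..6 passes, 1..7 fails once #4's time-7 response joins
exactly one order of the 3 completed ops respects real time; the atomic register replay fails
including or dropping the 1 pending operation (#2) in any combination fails
e.g. #1, #3, #4 (pending dropped): illegal at step 3, since #4 r() → 5 cannot apply there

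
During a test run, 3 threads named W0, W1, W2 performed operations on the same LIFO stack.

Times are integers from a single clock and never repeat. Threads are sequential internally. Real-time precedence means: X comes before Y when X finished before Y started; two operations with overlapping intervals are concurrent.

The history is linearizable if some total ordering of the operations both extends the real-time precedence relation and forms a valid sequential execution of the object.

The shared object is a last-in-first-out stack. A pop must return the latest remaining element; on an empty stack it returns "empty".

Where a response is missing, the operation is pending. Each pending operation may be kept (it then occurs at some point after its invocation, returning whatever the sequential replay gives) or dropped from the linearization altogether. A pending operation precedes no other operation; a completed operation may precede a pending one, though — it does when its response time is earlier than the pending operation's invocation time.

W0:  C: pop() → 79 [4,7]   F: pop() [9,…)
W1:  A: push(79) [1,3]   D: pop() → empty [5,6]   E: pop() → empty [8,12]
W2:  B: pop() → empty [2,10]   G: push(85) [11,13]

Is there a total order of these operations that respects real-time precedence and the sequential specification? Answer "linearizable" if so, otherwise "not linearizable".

one valid linearization: A, C, B, D, E, F, G
after step 1 (A push(79)): stack <79>
after step 2 (C pop() → 79): stack <>
after step 3 (B pop() → empty): stack <>
after step 4 (D pop() → empty): stack <>
after step 5 (E pop() → empty): stack <>
after step 6 (F pop() (pending, included)): stack <>
after step 7 (G push(85)): stack <85>

linearizable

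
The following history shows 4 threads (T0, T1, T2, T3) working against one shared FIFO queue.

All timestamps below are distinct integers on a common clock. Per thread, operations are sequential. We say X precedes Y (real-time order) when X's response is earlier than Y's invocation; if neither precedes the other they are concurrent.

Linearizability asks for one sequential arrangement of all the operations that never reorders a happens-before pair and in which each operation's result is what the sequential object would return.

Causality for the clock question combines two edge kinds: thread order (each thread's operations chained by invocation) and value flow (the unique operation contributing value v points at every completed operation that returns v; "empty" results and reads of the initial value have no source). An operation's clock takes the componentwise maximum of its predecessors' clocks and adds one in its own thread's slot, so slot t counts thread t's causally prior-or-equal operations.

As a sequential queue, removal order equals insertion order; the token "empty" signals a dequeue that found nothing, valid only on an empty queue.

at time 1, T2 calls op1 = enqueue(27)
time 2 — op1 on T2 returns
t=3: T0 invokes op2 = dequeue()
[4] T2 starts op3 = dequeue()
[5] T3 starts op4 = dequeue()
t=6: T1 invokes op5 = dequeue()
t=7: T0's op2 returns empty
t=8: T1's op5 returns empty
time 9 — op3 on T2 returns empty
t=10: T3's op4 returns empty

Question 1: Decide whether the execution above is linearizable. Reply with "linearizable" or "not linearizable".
not linearizable

prefix check: 1..9 passes, 1..10 fails once op4's time-10 response joins
the 5 completed operations admit 24 real-time orders; each fails the FIFO queue replay
for example op1, op2, op3, op4, op5 fails at step 2: op2 dequeue() → empty is not legal there
for example op1, op2, op3, op5, op4 fails at step 2: op2 dequeue() → empty is not legal there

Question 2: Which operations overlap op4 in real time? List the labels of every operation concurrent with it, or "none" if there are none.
Answer: op2, op3, op5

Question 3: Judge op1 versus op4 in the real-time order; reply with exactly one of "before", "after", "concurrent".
Answer: before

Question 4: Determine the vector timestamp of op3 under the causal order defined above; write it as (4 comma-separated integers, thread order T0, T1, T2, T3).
Answer: (0, 0, 2, 0)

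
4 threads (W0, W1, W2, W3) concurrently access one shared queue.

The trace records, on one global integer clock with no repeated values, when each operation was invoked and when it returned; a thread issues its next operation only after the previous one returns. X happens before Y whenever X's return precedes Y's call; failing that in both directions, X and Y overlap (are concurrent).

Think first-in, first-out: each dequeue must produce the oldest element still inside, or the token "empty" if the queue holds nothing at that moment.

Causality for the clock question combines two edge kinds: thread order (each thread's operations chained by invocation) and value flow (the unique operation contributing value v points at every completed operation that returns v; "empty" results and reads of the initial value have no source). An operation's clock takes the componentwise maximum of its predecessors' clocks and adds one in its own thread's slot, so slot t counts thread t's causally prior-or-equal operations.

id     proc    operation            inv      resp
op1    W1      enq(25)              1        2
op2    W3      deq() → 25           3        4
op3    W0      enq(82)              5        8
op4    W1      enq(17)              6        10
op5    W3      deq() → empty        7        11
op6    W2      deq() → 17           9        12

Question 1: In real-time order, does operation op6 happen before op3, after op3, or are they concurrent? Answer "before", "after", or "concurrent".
Answer: after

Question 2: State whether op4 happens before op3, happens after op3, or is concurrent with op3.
Answer: concurrent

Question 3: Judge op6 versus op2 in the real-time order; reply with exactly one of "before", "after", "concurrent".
Answer: after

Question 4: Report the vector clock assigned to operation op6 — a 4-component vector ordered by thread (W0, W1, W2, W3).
Answer: (0, 2, 1, 0)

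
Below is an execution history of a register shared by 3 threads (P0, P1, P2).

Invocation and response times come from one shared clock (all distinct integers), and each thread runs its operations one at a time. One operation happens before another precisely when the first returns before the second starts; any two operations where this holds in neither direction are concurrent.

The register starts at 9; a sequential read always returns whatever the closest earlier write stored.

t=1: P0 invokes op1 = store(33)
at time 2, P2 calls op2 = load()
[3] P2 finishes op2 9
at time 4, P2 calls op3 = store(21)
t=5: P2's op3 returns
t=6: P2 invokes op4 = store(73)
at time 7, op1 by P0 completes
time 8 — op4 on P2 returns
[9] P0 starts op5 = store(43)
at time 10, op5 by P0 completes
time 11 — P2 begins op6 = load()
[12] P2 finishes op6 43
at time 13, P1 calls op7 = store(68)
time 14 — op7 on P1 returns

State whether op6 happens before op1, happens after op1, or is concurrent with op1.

op6 spans [11,12], op1 spans [1,7]
resp(op1)=7 < inv(op6)=11

after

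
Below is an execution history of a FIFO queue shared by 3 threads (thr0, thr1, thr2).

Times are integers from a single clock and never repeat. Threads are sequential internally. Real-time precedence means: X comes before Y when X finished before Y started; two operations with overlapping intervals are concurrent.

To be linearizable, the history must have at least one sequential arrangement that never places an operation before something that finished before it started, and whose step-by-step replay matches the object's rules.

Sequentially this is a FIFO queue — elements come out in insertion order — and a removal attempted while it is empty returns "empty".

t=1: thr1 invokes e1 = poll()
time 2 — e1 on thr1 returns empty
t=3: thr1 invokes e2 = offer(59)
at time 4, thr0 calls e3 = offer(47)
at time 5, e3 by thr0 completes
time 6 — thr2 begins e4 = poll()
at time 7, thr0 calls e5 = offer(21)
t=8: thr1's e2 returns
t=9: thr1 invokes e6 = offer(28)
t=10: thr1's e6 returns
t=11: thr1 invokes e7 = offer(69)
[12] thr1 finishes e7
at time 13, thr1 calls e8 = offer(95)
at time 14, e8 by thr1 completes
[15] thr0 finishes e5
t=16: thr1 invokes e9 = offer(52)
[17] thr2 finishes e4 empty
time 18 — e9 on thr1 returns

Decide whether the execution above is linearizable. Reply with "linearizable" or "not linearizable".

already the first 17 events (up to e4's response at time 17) admit no linearization; the first 16 still do
real-time-consistent orders of the 8 completed operations: 50 — all fail the FIFO queue replay
include/drop combinations of the 1 pending operation (e9) were all tried; none helps
e.g. e1, e2, e3, e4, e5, e6, e7, e8 (pending dropped): illegal at step 4, since e4 poll() → empty cannot apply there
e.g. e1, e2, e3, e4, e6, e5, e7, e8 (pending dropped): illegal at step 4, since e4 poll() → empty cannot apply there

not linearizable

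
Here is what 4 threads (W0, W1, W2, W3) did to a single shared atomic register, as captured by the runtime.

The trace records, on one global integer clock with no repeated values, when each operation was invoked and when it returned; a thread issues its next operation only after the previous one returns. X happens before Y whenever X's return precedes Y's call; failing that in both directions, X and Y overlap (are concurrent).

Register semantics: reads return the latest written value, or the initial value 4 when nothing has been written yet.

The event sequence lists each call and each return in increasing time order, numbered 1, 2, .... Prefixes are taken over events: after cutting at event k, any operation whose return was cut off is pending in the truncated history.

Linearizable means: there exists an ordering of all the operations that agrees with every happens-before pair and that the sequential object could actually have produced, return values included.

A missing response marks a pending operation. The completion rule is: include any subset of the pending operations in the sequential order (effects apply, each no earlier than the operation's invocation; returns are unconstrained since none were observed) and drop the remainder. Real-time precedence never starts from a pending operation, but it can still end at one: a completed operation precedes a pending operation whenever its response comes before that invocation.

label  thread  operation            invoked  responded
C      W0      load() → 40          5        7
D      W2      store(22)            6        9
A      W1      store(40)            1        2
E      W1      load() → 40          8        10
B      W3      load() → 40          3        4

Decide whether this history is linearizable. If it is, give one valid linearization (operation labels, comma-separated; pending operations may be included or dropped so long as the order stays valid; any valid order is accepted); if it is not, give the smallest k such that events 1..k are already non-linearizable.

step 1: A store(40) — value 40
step 2: B load() → 40 — value 40
step 3: C load() → 40 — value 40
step 4: E load() → 40 — value 40
step 5: D store(22) — value 22

linearizable — witness: A, B, C, E, D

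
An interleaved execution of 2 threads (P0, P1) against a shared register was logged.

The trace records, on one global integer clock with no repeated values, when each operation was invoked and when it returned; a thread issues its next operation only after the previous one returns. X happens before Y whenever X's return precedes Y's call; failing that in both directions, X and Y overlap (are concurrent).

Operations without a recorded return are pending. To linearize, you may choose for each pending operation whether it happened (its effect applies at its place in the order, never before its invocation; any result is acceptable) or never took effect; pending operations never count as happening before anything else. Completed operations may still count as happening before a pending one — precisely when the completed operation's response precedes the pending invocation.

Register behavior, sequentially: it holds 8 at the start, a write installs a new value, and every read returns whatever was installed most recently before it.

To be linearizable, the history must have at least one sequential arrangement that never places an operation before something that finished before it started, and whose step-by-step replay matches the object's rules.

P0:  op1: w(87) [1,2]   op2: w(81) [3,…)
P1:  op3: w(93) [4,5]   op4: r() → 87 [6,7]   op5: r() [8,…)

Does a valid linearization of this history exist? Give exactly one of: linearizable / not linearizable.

the violation lands at event 7, op4's response at time 7: events 1..6 linearize, events 1..7 do not
one real-time candidate order over the 3 completed operations — the register replay rejects it
include/drop combinations of the 1 pending operation (op2) were all tried; none helps
take op1, op3, op4 (pending dropped): step 3 already fails, because op4 r() → 87 cannot occur there

not linearizable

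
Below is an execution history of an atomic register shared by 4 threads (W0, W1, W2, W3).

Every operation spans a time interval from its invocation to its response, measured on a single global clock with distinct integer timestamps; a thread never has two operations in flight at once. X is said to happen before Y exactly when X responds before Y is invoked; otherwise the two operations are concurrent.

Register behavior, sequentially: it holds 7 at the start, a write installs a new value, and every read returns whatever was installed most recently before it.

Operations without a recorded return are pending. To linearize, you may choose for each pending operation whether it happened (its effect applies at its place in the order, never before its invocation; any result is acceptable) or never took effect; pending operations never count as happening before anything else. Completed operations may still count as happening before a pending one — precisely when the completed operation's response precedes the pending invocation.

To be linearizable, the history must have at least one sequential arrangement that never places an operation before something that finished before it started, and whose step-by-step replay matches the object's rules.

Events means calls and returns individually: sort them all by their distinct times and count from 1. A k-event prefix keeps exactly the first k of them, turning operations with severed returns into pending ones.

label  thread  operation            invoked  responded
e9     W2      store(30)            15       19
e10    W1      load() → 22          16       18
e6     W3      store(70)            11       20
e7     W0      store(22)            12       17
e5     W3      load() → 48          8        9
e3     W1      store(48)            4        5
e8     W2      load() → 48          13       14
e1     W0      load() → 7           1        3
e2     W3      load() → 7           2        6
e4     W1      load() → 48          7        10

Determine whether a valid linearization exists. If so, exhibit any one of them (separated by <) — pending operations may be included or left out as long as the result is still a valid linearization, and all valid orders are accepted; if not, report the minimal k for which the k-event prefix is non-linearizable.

step 1: e1 load() → 7 — value 7
step 2: e2 load() → 7 — value 7
step 3: e3 store(48) — value 48
step 4: e4 load() → 48 — value 48
step 5: e5 load() → 48 — value 48
step 6: e8 load() → 48 — value 48
step 7: e6 store(70) — value 70
step 8: e7 store(22) — value 22
step 9: e10 load() → 22 — value 22
step 10: e9 store(30) — value 30

linearizable — witness: e1 < e2 < e3 < e4 < e5 < e8 < e6 < e7 < e10 < e9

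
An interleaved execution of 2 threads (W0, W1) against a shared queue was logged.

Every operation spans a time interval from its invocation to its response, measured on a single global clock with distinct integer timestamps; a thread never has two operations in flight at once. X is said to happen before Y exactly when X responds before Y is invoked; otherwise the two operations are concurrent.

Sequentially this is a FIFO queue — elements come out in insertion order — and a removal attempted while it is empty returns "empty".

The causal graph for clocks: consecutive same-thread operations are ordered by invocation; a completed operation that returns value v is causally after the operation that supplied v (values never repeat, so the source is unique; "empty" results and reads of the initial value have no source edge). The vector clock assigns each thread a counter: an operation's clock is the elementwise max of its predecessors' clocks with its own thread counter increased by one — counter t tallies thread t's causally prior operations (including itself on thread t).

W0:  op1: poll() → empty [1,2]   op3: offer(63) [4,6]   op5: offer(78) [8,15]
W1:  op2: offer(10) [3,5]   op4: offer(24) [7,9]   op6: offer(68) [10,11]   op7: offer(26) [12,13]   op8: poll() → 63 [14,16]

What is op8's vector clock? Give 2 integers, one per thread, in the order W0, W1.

(2, 5)

root op op2, invoked 3: fresh clock plus W1's own tick → (0, 1)
root op op1, invoked 1: fresh clock plus W0's own tick → (1, 0)
from VC(op2)=(0, 1), op4 (invoked 7) maxes components and bumps W1 → (0, 2)
from VC(op1)=(1, 0), op3 (invoked 4) maxes components and bumps W0 → (2, 0)
from VC(op4)=(0, 2), op6 (invoked 10) maxes components and bumps W1 → (0, 3)
from VC(op3)=(2, 0), op5 (invoked 8) maxes components and bumps W0 → (3, 0)
from VC(op6)=(0, 3), op7 (invoked 12) maxes components and bumps W1 → (0, 4)
from VC(op3)=(2, 0), VC(op7)=(0, 4), op8 (invoked 14) maxes components and bumps W1 → (2, 5)
target: VC(op8) = (2, 5)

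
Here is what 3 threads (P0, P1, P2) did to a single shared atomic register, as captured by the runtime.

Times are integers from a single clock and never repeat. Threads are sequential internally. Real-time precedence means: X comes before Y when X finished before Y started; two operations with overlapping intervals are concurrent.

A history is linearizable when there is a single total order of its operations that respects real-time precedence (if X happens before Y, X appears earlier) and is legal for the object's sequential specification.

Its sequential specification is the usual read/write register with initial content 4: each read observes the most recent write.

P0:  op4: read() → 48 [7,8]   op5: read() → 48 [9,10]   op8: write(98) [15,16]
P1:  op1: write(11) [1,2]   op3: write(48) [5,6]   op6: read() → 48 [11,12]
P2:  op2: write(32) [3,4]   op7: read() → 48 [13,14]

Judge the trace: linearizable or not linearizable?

linearizable

a witness: op1, op2, op3, op4, op5, op6, op7, op8
1. op1 write(11), leaving value 11
2. op2 write(32), leaving value 32
3. op3 write(48), leaving value 48
4. op4 read() → 48, leaving value 48
5. op5 read() → 48, leaving value 48
6. op6 read() → 48, leaving value 48
7. op7 read() → 48, leaving value 48
8. op8 write(98), leaving value 98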